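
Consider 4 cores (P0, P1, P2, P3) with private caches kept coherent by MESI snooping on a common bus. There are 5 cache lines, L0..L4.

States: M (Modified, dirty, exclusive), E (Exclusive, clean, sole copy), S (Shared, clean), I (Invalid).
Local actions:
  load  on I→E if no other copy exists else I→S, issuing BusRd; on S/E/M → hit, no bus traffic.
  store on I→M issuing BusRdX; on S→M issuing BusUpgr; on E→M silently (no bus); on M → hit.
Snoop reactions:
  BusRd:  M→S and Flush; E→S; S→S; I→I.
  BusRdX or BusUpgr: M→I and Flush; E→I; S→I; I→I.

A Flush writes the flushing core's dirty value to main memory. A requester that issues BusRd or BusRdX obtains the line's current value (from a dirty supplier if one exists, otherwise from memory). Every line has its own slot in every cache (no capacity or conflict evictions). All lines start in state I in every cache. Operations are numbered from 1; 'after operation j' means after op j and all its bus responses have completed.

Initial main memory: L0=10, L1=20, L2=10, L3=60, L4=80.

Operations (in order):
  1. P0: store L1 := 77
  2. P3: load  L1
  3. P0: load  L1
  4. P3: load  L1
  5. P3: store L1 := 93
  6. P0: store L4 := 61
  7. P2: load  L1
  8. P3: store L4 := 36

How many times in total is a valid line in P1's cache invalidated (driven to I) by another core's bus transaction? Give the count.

invalidations = 0

[1] P0: store L1 := 77 | P0:M(77), P1:I, P2:I, P3:I | bus: BusRdX
[2] P3: load  L1 | P0:S(77), P1:I, P2:I, P3:S(77) | bus: BusRd,Flush
[3] P0: load  L1 | P0:S(77), P1:I, P2:I, P3:S(77) | bus: none
[4] P3: load  L1 | P0:S(77), P1:I, P2:I, P3:S(77) | bus: none
[5] P3: store L1 := 93 | P0:I, P1:I, P2:I, P3:M(93) | bus: BusUpgr
[6] P0: store L4 := 61 | P0:M(61), P1:I, P2:I, P3:I | bus: BusRdX
[7] P2: load  L1 | P0:I, P1:I, P2:S(93), P3:S(93) | bus: BusRd,Flush
[8] P3: store L4 := 36 | P0:I, P1:I, P2:I, P3:M(36) | bus: BusRdX,Flush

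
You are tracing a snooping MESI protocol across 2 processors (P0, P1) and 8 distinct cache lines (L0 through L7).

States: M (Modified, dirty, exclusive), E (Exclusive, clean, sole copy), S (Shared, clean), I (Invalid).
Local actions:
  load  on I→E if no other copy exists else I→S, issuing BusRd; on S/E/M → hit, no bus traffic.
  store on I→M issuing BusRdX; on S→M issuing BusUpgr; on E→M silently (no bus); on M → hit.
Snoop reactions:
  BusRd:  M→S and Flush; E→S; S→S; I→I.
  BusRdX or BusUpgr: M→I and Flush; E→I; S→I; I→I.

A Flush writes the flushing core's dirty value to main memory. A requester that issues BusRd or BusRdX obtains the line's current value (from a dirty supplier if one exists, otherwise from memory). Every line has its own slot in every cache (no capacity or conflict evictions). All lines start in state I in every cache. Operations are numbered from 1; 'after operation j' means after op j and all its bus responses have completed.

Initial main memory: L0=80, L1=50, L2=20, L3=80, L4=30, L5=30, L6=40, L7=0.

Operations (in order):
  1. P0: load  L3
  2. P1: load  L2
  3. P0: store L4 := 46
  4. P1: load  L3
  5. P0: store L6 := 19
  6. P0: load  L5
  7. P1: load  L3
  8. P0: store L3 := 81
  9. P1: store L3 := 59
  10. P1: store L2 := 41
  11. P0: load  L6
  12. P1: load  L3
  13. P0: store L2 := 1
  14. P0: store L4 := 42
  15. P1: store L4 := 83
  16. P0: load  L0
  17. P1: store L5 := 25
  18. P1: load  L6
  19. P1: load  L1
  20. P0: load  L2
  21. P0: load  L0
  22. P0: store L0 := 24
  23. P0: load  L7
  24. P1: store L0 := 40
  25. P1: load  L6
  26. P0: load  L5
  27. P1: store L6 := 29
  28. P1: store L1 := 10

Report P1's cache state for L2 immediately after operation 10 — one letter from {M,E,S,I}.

state = M

  op1 P0: load  L3 → E/I on L3; bus BusRd; mem=80
  op2 P1: load  L2 → I/E on L2; bus BusRd; mem=20
  op3 P0: store L4 := 46 → M/I on L4; bus BusRdX; mem=30
  op4 P1: load  L3 → S/S on L3; bus BusRd; mem=80
  op5 P0: store L6 := 19 → M/I on L6; bus BusRdX; mem=40
  op6 P0: load  L5 → E/I on L5; bus BusRd; mem=30
  op7 P1: load  L3 → S/S on L3; bus (none); mem=80
  op8 P0: store L3 := 81 → M/I on L3; bus BusUpgr; mem=80
  op9 P1: store L3 := 59 → I/M on L3; bus BusRdX Flush; mem=81
  op10 P1: store L2 := 41 → I/M on L2; bus (none); mem=20
  op11 P0: load  L6 → M/I on L6; bus (none); mem=40
  op12 P1: load  L3 → I/M on L3; bus (none); mem=81
  op13 P0: store L2 := 1 → M/I on L2; bus BusRdX Flush; mem=41
  op14 P0: store L4 := 42 → M/I on L4; bus (none); mem=30
  op15 P1: store L4 := 83 → I/M on L4; bus BusRdX Flush; mem=42
  op16 P0: load  L0 → E/I on L0; bus BusRd; mem=80
  op17 P1: store L5 := 25 → I/M on L5; bus BusRdX; mem=30
  op18 P1: load  L6 → S/S on L6; bus BusRd Flush; mem=19
  op19 P1: load  L1 → I/E on L1; bus BusRd; mem=50
  op20 P0: load  L2 → M/I on L2; bus (none); mem=41
  op21 P0: load  L0 → E/I on L0; bus (none); mem=80
  op22 P0: store L0 := 24 → M/I on L0; bus (none); mem=80
  op23 P0: load  L7 → E/I on L7; bus BusRd; mem=0
  op24 P1: store L0 := 40 → I/M on L0; bus BusRdX Flush; mem=24
  op25 P1: load  L6 → S/S on L6; bus (none); mem=19
  op26 P0: load  L5 → S/S on L5; bus BusRd Flush; mem=25
  op27 P1: store L6 := 29 → I/M on L6; bus BusUpgr; mem=19
  op28 P1: store L1 := 10 → I/M on L1; bus (none); mem=50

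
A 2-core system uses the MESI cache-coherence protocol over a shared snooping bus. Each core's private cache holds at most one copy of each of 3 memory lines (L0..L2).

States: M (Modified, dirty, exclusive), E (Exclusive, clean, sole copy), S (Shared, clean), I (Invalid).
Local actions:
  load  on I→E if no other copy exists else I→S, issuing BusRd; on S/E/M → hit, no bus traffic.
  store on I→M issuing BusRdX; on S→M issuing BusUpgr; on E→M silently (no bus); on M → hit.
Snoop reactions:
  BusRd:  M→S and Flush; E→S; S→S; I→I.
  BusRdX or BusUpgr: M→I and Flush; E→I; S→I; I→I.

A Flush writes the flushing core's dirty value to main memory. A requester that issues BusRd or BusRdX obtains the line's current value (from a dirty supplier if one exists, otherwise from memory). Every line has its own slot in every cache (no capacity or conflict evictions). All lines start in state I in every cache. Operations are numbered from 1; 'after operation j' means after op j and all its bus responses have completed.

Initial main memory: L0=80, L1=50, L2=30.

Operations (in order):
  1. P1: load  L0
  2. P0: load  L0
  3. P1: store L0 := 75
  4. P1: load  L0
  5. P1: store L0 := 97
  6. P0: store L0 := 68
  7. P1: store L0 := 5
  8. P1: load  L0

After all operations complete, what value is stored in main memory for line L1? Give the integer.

memory[L1] = 50

1. P1: load  L0  bus=[BusRd]  L0: P0=I P1=E  mem[L0]=80
2. P0: load  L0  bus=[BusRd]  L0: P0=S P1=S  mem[L0]=80
3. P1: store L0 := 75  bus=[BusUpgr]  L0: P0=I P1=M  mem[L0]=80
4. P1: load  L0  bus=[-]  L0: P0=I P1=M  mem[L0]=80
5. P1: store L0 := 97  bus=[-]  L0: P0=I P1=M  mem[L0]=80
6. P0: store L0 := 68  bus=[BusRdX,Flush]  L0: P0=M P1=I  mem[L0]=97
7. P1: store L0 := 5  bus=[BusRdX,Flush]  L0: P0=I P1=M  mem[L0]=68
8. P1: load  L0  bus=[-]  L0: P0=I P1=M  mem[L0]=68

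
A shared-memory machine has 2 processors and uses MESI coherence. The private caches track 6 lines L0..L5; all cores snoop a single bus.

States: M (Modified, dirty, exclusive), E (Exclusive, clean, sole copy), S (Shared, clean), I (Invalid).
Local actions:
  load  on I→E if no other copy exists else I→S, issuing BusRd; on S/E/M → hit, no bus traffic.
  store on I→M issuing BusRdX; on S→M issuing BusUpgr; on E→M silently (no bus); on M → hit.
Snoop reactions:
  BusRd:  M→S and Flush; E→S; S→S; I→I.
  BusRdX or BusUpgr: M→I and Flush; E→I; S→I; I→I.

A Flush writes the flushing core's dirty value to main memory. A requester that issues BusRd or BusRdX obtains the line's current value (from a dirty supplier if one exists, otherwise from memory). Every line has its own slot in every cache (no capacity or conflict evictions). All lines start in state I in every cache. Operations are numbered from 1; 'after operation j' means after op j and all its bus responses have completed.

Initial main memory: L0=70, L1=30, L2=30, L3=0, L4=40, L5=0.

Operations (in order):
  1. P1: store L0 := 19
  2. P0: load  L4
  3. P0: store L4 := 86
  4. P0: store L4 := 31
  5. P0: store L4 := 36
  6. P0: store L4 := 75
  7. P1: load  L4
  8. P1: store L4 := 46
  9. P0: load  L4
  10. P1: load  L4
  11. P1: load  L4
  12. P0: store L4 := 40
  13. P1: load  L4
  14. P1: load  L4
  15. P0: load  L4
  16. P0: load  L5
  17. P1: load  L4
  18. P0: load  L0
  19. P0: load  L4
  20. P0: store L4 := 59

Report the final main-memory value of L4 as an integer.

  op1 P1: store L0 := 19 → I/M on L0; bus BusRdX; mem=70
  op2 P0: load  L4 → E/I on L4; bus BusRd; mem=40
  op3 P0: store L4 := 86 → M/I on L4; bus (none); mem=40
  op4 P0: store L4 := 31 → M/I on L4; bus (none); mem=40
  op5 P0: store L4 := 36 → M/I on L4; bus (none); mem=40
  op6 P0: store L4 := 75 → M/I on L4; bus (none); mem=40
  op7 P1: load  L4 → S/S on L4; bus BusRd Flush; mem=75
  op8 P1: store L4 := 46 → I/M on L4; bus BusUpgr; mem=75
  op9 P0: load  L4 → S/S on L4; bus BusRd Flush; mem=46
  op10 P1: load  L4 → S/S on L4; bus (none); mem=46
  op11 P1: load  L4 → S/S on L4; bus (none); mem=46
  op12 P0: store L4 := 40 → M/I on L4; bus BusUpgr; mem=46
  op13 P1: load  L4 → S/S on L4; bus BusRd Flush; mem=40
  op14 P1: load  L4 → S/S on L4; bus (none); mem=40
  op15 P0: load  L4 → S/S on L4; bus (none); mem=40
  op16 P0: load  L5 → E/I on L5; bus BusRd; mem=0
  op17 P1: load  L4 → S/S on L4; bus (none); mem=40
  op18 P0: load  L0 → S/S on L0; bus BusRd Flush; mem=19
  op19 P0: load  L4 → S/S on L4; bus (none); mem=40
  op20 P0: store L4 := 59 → M/I on L4; bus BusUpgr; mem=40

memory[L4] = 40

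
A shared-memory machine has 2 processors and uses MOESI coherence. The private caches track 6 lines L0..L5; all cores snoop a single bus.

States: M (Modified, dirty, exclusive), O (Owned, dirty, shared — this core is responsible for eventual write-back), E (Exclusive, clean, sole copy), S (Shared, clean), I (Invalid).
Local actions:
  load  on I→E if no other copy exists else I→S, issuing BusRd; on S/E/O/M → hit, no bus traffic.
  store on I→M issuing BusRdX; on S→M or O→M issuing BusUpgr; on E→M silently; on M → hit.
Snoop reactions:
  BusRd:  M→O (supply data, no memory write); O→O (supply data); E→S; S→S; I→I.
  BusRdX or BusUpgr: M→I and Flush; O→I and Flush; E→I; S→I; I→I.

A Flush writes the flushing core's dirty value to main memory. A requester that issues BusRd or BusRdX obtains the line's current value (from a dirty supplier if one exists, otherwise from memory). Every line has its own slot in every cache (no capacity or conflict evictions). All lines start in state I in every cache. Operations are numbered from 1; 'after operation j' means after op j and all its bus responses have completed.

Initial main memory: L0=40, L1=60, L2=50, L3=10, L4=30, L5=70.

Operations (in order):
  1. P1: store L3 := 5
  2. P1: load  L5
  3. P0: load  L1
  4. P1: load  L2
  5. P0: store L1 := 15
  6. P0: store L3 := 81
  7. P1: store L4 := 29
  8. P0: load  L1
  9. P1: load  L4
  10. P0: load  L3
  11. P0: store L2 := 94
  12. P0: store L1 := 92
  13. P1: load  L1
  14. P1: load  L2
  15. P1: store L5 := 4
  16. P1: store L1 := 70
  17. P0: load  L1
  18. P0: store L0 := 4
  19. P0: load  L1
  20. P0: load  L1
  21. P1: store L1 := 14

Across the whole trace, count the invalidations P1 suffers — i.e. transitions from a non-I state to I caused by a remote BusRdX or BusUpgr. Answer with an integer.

invalidations = 2

step 1: P1: store L3 := 5  ⟶  IM  (L3)  txn=BusRdX  M[L3]=10
step 2: P1: load  L5  ⟶  IE  (L5)  txn=BusRd  M[L5]=70
step 3: P0: load  L1  ⟶  EI  (L1)  txn=BusRd  M[L1]=60
step 4: P1: load  L2  ⟶  IE  (L2)  txn=BusRd  M[L2]=50
step 5: P0: store L1 := 15  ⟶  MI  (L1)  txn=∅  M[L1]=60
step 6: P0: store L3 := 81  ⟶  MI  (L3)  txn=BusRdX+Flush  M[L3]=5
step 7: P1: store L4 := 29  ⟶  IM  (L4)  txn=BusRdX  M[L4]=30
step 8: P0: load  L1  ⟶  MI  (L1)  txn=∅  M[L1]=60
step 9: P1: load  L4  ⟶  IM  (L4)  txn=∅  M[L4]=30
step 10: P0: load  L3  ⟶  MI  (L3)  txn=∅  M[L3]=5
step 11: P0: store L2 := 94  ⟶  MI  (L2)  txn=BusRdX  M[L2]=50
step 12: P0: store L1 := 92  ⟶  MI  (L1)  txn=∅  M[L1]=60
step 13: P1: load  L1  ⟶  OS  (L1)  txn=BusRd  M[L1]=60
step 14: P1: load  L2  ⟶  OS  (L2)  txn=BusRd  M[L2]=50
step 15: P1: store L5 := 4  ⟶  IM  (L5)  txn=∅  M[L5]=70
step 16: P1: store L1 := 70  ⟶  IM  (L1)  txn=BusUpgr+Flush  M[L1]=92
step 17: P0: load  L1  ⟶  SO  (L1)  txn=BusRd  M[L1]=92
step 18: P0: store L0 := 4  ⟶  MI  (L0)  txn=BusRdX  M[L0]=40
step 19: P0: load  L1  ⟶  SO  (L1)  txn=∅  M[L1]=92
step 20: P0: load  L1  ⟶  SO  (L1)  txn=∅  M[L1]=92
step 21: P1: store L1 := 14  ⟶  IM  (L1)  txn=BusUpgr  M[L1]=92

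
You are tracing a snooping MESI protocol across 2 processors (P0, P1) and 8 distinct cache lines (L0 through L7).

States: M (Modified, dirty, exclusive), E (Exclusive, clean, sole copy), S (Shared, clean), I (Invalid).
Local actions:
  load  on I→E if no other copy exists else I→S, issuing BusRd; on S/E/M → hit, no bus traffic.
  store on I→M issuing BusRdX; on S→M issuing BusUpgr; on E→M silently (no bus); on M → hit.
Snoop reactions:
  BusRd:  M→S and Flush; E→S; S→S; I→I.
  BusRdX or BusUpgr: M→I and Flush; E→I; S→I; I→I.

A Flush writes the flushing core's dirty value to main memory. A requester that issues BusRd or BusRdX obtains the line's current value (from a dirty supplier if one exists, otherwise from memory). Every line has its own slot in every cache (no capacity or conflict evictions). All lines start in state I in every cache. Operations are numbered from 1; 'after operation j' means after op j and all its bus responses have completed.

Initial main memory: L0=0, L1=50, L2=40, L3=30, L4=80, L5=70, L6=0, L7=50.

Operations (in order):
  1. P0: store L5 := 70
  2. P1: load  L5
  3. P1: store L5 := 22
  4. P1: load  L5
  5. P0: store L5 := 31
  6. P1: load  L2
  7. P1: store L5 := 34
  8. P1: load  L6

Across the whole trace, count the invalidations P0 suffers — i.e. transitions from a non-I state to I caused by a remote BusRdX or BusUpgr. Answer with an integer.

step 1: P0: store L5 := 70  ⟶  MI  (L5)  txn=BusRdX  M[L5]=70
step 2: P1: load  L5  ⟶  SS  (L5)  txn=BusRd+Flush  M[L5]=70
step 3: P1: store L5 := 22  ⟶  IM  (L5)  txn=BusUpgr  M[L5]=70
step 4: P1: load  L5  ⟶  IM  (L5)  txn=∅  M[L5]=70
step 5: P0: store L5 := 31  ⟶  MI  (L5)  txn=BusRdX+Flush  M[L5]=22
step 6: P1: load  L2  ⟶  IE  (L2)  txn=BusRd  M[L2]=40
step 7: P1: store L5 := 34  ⟶  IM  (L5)  txn=BusRdX+Flush  M[L5]=31
step 8: P1: load  L6  ⟶  IE  (L6)  txn=BusRd  M[L6]=0

invalidations = 2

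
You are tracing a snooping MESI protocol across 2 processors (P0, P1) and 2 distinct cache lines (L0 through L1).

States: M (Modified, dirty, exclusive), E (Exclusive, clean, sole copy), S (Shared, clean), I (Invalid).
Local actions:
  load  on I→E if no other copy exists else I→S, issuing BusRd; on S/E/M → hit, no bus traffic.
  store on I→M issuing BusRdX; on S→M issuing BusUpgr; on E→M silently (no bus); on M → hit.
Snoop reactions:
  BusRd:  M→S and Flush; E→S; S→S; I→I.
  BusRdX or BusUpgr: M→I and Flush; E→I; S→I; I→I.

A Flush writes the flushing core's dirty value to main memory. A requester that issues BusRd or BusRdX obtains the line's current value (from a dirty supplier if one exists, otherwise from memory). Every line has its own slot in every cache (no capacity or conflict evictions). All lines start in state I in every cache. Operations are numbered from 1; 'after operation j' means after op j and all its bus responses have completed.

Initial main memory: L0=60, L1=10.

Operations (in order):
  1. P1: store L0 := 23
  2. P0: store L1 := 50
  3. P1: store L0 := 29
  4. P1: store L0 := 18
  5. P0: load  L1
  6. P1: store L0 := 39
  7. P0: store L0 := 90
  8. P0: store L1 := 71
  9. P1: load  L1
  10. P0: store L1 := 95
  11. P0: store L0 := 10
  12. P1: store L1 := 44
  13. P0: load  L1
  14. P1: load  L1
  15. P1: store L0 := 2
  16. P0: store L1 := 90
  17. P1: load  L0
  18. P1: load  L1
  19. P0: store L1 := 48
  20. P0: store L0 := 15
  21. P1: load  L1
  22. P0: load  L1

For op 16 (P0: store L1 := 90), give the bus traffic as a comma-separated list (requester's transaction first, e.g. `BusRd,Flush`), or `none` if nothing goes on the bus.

bus = BusUpgr

step 1: P1: store L0 := 23  ⟶  IM  (L0)  txn=BusRdX  M[L0]=60
step 2: P0: store L1 := 50  ⟶  MI  (L1)  txn=BusRdX  M[L1]=10
step 3: P1: store L0 := 29  ⟶  IM  (L0)  txn=∅  M[L0]=60
step 4: P1: store L0 := 18  ⟶  IM  (L0)  txn=∅  M[L0]=60
step 5: P0: load  L1  ⟶  MI  (L1)  txn=∅  M[L1]=10
step 6: P1: store L0 := 39  ⟶  IM  (L0)  txn=∅  M[L0]=60
step 7: P0: store L0 := 90  ⟶  MI  (L0)  txn=BusRdX+Flush  M[L0]=39
step 8: P0: store L1 := 71  ⟶  MI  (L1)  txn=∅  M[L1]=10
step 9: P1: load  L1  ⟶  SS  (L1)  txn=BusRd+Flush  M[L1]=71
step 10: P0: store L1 := 95  ⟶  MI  (L1)  txn=BusUpgr  M[L1]=71
step 11: P0: store L0 := 10  ⟶  MI  (L0)  txn=∅  M[L0]=39
step 12: P1: store L1 := 44  ⟶  IM  (L1)  txn=BusRdX+Flush  M[L1]=95
step 13: P0: load  L1  ⟶  SS  (L1)  txn=BusRd+Flush  M[L1]=44
step 14: P1: load  L1  ⟶  SS  (L1)  txn=∅  M[L1]=44
step 15: P1: store L0 := 2  ⟶  IM  (L0)  txn=BusRdX+Flush  M[L0]=10
step 16: P0: store L1 := 90  ⟶  MI  (L1)  txn=BusUpgr  M[L1]=44
step 17: P1: load  L0  ⟶  IM  (L0)  txn=∅  M[L0]=10
step 18: P1: load  L1  ⟶  SS  (L1)  txn=BusRd+Flush  M[L1]=90
step 19: P0: store L1 := 48  ⟶  MI  (L1)  txn=BusUpgr  M[L1]=90
step 20: P0: store L0 := 15  ⟶  MI  (L0)  txn=BusRdX+Flush  M[L0]=2
step 21: P1: load  L1  ⟶  SS  (L1)  txn=BusRd+Flush  M[L1]=48
step 22: P0: load  L1  ⟶  SS  (L1)  txn=∅  M[L1]=48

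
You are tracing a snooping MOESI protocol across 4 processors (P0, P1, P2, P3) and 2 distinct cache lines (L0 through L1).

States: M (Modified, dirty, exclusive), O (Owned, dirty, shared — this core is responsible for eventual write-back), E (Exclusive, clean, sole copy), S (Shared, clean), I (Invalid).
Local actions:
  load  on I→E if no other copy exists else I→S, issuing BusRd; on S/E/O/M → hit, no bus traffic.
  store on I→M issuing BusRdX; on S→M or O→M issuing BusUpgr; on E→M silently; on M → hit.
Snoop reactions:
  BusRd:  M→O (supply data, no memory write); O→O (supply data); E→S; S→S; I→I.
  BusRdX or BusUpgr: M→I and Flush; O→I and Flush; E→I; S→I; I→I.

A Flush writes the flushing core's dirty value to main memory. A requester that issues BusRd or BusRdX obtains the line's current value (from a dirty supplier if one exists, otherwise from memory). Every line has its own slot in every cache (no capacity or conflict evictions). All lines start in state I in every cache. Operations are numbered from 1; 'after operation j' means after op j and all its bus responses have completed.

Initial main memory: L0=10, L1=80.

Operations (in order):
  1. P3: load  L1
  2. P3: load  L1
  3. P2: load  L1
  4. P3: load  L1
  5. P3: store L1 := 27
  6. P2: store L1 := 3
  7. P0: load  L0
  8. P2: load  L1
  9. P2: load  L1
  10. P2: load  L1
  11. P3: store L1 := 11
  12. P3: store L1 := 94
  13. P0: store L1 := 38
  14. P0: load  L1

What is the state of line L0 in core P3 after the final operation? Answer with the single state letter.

1. P3: load  L1  bus=[BusRd]  L1: P0=I P1=I P2=I P3=E  mem[L1]=80
2. P3: load  L1  bus=[-]  L1: P0=I P1=I P2=I P3=E  mem[L1]=80
3. P2: load  L1  bus=[BusRd]  L1: P0=I P1=I P2=S P3=S  mem[L1]=80
4. P3: load  L1  bus=[-]  L1: P0=I P1=I P2=S P3=S  mem[L1]=80
5. P3: store L1 := 27  bus=[BusUpgr]  L1: P0=I P1=I P2=I P3=M  mem[L1]=80
6. P2: store L1 := 3  bus=[BusRdX,Flush]  L1: P0=I P1=I P2=M P3=I  mem[L1]=27
7. P0: load  L0  bus=[BusRd]  L0: P0=E P1=I P2=I P3=I  mem[L0]=10
8. P2: load  L1  bus=[-]  L1: P0=I P1=I P2=M P3=I  mem[L1]=27
9. P2: load  L1  bus=[-]  L1: P0=I P1=I P2=M P3=I  mem[L1]=27
10. P2: load  L1  bus=[-]  L1: P0=I P1=I P2=M P3=I  mem[L1]=27
11. P3: store L1 := 11  bus=[BusRdX,Flush]  L1: P0=I P1=I P2=I P3=M  mem[L1]=3
12. P3: store L1 := 94  bus=[-]  L1: P0=I P1=I P2=I P3=M  mem[L1]=3
13. P0: store L1 := 38  bus=[BusRdX,Flush]  L1: P0=M P1=I P2=I P3=I  mem[L1]=94
14. P0: load  L1  bus=[-]  L1: P0=M P1=I P2=I P3=I  mem[L1]=94

state = I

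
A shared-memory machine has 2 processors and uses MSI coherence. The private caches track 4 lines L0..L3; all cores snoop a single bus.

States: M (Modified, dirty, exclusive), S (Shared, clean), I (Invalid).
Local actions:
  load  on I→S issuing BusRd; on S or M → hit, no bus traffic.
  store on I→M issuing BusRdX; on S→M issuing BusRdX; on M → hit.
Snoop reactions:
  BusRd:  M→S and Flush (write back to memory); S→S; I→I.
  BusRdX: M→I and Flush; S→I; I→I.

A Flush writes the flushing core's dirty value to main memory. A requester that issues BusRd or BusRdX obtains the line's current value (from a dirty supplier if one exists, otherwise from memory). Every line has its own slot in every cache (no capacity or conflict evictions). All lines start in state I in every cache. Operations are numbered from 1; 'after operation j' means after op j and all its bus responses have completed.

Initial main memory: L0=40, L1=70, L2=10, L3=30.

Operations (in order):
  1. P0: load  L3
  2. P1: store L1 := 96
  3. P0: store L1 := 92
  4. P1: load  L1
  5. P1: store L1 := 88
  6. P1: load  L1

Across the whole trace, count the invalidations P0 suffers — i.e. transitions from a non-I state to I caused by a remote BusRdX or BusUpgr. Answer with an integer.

invalidations = 1

[1] P0: load  L3 | P0:S(30), P1:I | bus: BusRd
[2] P1: store L1 := 96 | P0:I, P1:M(96) | bus: BusRdX
[3] P0: store L1 := 92 | P0:M(92), P1:I | bus: BusRdX,Flush
[4] P1: load  L1 | P0:S(92), P1:S(92) | bus: BusRd,Flush
[5] P1: store L1 := 88 | P0:I, P1:M(88) | bus: BusRdX
[6] P1: load  L1 | P0:I, P1:M(88) | bus: none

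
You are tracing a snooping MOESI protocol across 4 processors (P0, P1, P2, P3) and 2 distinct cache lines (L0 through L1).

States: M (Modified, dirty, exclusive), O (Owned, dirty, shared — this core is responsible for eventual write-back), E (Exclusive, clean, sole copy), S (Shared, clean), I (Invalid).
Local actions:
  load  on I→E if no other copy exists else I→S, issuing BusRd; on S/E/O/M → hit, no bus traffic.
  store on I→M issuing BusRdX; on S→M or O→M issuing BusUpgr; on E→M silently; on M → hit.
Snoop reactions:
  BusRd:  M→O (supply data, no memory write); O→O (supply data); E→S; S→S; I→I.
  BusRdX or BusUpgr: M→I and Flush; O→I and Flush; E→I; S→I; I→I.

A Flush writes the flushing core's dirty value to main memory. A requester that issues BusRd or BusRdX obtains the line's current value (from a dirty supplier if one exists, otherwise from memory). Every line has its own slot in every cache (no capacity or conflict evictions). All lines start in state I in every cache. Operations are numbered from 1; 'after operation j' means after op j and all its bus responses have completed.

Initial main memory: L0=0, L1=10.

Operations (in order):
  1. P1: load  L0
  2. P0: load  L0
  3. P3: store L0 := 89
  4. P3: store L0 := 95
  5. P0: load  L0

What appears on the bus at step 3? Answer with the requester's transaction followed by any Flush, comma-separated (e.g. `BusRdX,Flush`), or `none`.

bus = BusRdX

  op1 P1: load  L0 → I/E/I/I on L0; bus BusRd; mem=0
  op2 P0: load  L0 → S/S/I/I on L0; bus BusRd; mem=0
  op3 P3: store L0 := 89 → I/I/I/M on L0; bus BusRdX; mem=0
  op4 P3: store L0 := 95 → I/I/I/M on L0; bus (none); mem=0
  op5 P0: load  L0 → S/I/I/O on L0; bus BusRd; mem=0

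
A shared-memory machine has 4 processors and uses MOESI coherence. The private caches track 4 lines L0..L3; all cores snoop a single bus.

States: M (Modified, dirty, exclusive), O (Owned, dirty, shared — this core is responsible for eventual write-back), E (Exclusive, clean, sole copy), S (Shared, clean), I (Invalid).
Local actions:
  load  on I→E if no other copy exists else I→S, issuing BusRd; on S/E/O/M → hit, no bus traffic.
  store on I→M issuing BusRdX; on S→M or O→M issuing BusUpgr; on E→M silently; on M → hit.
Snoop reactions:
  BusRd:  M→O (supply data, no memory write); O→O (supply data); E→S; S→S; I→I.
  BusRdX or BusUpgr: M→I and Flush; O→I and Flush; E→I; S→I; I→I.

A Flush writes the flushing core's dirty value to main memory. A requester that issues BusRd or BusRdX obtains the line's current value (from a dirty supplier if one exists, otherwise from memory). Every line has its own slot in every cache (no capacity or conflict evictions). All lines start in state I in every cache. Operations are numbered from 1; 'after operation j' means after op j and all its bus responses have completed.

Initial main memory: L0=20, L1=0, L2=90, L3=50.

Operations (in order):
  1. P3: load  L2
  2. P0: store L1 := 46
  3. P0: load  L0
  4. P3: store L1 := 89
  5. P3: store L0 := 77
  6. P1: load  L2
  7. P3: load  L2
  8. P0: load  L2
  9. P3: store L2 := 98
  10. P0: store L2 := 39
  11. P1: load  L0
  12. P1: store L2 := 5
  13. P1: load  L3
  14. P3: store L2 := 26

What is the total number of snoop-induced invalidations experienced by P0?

invalidations = 4

1. P3: load  L2  bus=[BusRd]  L2: P0=I P1=I P2=I P3=E  mem[L2]=90
2. P0: store L1 := 46  bus=[BusRdX]  L1: P0=M P1=I P2=I P3=I  mem[L1]=0
3. P0: load  L0  bus=[BusRd]  L0: P0=E P1=I P2=I P3=I  mem[L0]=20
4. P3: store L1 := 89  bus=[BusRdX,Flush]  L1: P0=I P1=I P2=I P3=M  mem[L1]=46
5. P3: store L0 := 77  bus=[BusRdX]  L0: P0=I P1=I P2=I P3=M  mem[L0]=20
6. P1: load  L2  bus=[BusRd]  L2: P0=I P1=S P2=I P3=S  mem[L2]=90
7. P3: load  L2  bus=[-]  L2: P0=I P1=S P2=I P3=S  mem[L2]=90
8. P0: load  L2  bus=[BusRd]  L2: P0=S P1=S P2=I P3=S  mem[L2]=90
9. P3: store L2 := 98  bus=[BusUpgr]  L2: P0=I P1=I P2=I P3=M  mem[L2]=90
10. P0: store L2 := 39  bus=[BusRdX,Flush]  L2: P0=M P1=I P2=I P3=I  mem[L2]=98
11. P1: load  L0  bus=[BusRd]  L0: P0=I P1=S P2=I P3=O  mem[L0]=20
12. P1: store L2 := 5  bus=[BusRdX,Flush]  L2: P0=I P1=M P2=I P3=I  mem[L2]=39
13. P1: load  L3  bus=[BusRd]  L3: P0=I P1=E P2=I P3=I  mem[L3]=50
14. P3: store L2 := 26  bus=[BusRdX,Flush]  L2: P0=I P1=I P2=I P3=M  mem[L2]=5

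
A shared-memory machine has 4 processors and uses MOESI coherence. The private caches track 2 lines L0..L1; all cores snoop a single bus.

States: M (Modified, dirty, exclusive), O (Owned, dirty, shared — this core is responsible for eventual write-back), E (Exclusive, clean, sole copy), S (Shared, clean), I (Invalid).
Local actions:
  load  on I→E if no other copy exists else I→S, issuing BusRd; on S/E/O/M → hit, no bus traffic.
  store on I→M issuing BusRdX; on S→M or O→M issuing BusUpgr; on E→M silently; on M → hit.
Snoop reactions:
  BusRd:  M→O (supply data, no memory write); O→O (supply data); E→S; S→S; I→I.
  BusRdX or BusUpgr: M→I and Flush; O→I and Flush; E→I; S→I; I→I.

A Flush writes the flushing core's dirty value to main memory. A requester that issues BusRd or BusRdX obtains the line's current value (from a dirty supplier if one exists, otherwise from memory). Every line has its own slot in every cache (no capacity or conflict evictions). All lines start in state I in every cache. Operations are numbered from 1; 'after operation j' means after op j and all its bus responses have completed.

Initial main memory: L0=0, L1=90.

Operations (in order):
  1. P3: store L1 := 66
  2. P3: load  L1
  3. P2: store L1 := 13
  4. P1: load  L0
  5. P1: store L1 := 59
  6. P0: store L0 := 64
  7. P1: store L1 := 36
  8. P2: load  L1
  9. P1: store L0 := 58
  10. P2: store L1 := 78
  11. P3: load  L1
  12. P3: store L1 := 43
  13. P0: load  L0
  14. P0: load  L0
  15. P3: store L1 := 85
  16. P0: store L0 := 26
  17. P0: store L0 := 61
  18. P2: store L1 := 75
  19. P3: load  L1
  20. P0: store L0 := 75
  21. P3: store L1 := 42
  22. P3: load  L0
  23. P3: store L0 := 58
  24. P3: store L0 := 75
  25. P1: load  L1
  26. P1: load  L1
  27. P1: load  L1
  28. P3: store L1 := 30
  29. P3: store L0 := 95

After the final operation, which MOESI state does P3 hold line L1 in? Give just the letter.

state = M

  op1 P3: store L1 := 66 → I/I/I/M on L1; bus BusRdX; mem=90
  op2 P3: load  L1 → I/I/I/M on L1; bus (none); mem=90
  op3 P2: store L1 := 13 → I/I/M/I on L1; bus BusRdX Flush; mem=66
  op4 P1: load  L0 → I/E/I/I on L0; bus BusRd; mem=0
  op5 P1: store L1 := 59 → I/M/I/I on L1; bus BusRdX Flush; mem=13
  op6 P0: store L0 := 64 → M/I/I/I on L0; bus BusRdX; mem=0
  op7 P1: store L1 := 36 → I/M/I/I on L1; bus (none); mem=13
  op8 P2: load  L1 → I/O/S/I on L1; bus BusRd; mem=13
  op9 P1: store L0 := 58 → I/M/I/I on L0; bus BusRdX Flush; mem=64
  op10 P2: store L1 := 78 → I/I/M/I on L1; bus BusUpgr Flush; mem=36
  op11 P3: load  L1 → I/I/O/S on L1; bus BusRd; mem=36
  op12 P3: store L1 := 43 → I/I/I/M on L1; bus BusUpgr Flush; mem=78
  op13 P0: load  L0 → S/O/I/I on L0; bus BusRd; mem=64
  op14 P0: load  L0 → S/O/I/I on L0; bus (none); mem=64
  op15 P3: store L1 := 85 → I/I/I/M on L1; bus (none); mem=78
  op16 P0: store L0 := 26 → M/I/I/I on L0; bus BusUpgr Flush; mem=58
  op17 P0: store L0 := 61 → M/I/I/I on L0; bus (none); mem=58
  op18 P2: store L1 := 75 → I/I/M/I on L1; bus BusRdX Flush; mem=85
  op19 P3: load  L1 → I/I/O/S on L1; bus BusRd; mem=85
  op20 P0: store L0 := 75 → M/I/I/I on L0; bus (none); mem=58
  op21 P3: store L1 := 42 → I/I/I/M on L1; bus BusUpgr Flush; mem=75
  op22 P3: load  L0 → O/I/I/S on L0; bus BusRd; mem=58
  op23 P3: store L0 := 58 → I/I/I/M on L0; bus BusUpgr Flush; mem=75
  op24 P3: store L0 := 75 → I/I/I/M on L0; bus (none); mem=75
  op25 P1: load  L1 → I/S/I/O on L1; bus BusRd; mem=75
  op26 P1: load  L1 → I/S/I/O on L1; bus (none); mem=75
  op27 P1: load  L1 → I/S/I/O on L1; bus (none); mem=75
  op28 P3: store L1 := 30 → I/I/I/M on L1; bus BusUpgr; mem=75
  op29 P3: store L0 := 95 → I/I/I/M on L0; bus (none); mem=75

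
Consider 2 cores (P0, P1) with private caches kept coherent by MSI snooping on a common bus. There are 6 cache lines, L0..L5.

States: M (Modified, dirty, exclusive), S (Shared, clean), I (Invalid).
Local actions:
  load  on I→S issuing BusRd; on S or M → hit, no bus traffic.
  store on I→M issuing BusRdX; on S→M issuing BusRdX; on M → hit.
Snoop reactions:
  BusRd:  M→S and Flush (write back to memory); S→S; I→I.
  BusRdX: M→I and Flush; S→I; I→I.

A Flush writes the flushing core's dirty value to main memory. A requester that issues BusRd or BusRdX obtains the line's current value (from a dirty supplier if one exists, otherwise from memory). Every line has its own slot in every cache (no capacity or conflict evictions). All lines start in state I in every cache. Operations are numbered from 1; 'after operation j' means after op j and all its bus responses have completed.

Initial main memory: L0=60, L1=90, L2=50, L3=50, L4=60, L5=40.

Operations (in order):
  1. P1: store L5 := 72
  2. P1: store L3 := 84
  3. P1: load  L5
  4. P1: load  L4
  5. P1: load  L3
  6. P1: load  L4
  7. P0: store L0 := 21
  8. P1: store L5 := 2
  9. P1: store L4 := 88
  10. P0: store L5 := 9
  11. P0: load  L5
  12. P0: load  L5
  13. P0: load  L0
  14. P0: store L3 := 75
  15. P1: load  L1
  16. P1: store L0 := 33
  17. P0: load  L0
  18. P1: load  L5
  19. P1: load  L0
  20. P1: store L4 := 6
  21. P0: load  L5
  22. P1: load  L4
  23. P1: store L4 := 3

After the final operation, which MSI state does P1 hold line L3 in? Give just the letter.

1. P1: store L5 := 72  bus=[BusRdX]  L5: P0=I P1=M  mem[L5]=40
2. P1: store L3 := 84  bus=[BusRdX]  L3: P0=I P1=M  mem[L3]=50
3. P1: load  L5  bus=[-]  L5: P0=I P1=M  mem[L5]=40
4. P1: load  L4  bus=[BusRd]  L4: P0=I P1=S  mem[L4]=60
5. P1: load  L3  bus=[-]  L3: P0=I P1=M  mem[L3]=50
6. P1: load  L4  bus=[-]  L4: P0=I P1=S  mem[L4]=60
7. P0: store L0 := 21  bus=[BusRdX]  L0: P0=M P1=I  mem[L0]=60
8. P1: store L5 := 2  bus=[-]  L5: P0=I P1=M  mem[L5]=40
9. P1: store L4 := 88  bus=[BusRdX]  L4: P0=I P1=M  mem[L4]=60
10. P0: store L5 := 9  bus=[BusRdX,Flush]  L5: P0=M P1=I  mem[L5]=2
11. P0: load  L5  bus=[-]  L5: P0=M P1=I  mem[L5]=2
12. P0: load  L5  bus=[-]  L5: P0=M P1=I  mem[L5]=2
13. P0: load  L0  bus=[-]  L0: P0=M P1=I  mem[L0]=60
14. P0: store L3 := 75  bus=[BusRdX,Flush]  L3: P0=M P1=I  mem[L3]=84
15. P1: load  L1  bus=[BusRd]  L1: P0=I P1=S  mem[L1]=90
16. P1: store L0 := 33  bus=[BusRdX,Flush]  L0: P0=I P1=M  mem[L0]=21
17. P0: load  L0  bus=[BusRd,Flush]  L0: P0=S P1=S  mem[L0]=33
18. P1: load  L5  bus=[BusRd,Flush]  L5: P0=S P1=S  mem[L5]=9
19. P1: load  L0  bus=[-]  L0: P0=S P1=S  mem[L0]=33
20. P1: store L4 := 6  bus=[-]  L4: P0=I P1=M  mem[L4]=60
21. P0: load  L5  bus=[-]  L5: P0=S P1=S  mem[L5]=9
22. P1: load  L4  bus=[-]  L4: P0=I P1=M  mem[L4]=60
23. P1: store L4 := 3  bus=[-]  L4: P0=I P1=M  mem[L4]=60

state = I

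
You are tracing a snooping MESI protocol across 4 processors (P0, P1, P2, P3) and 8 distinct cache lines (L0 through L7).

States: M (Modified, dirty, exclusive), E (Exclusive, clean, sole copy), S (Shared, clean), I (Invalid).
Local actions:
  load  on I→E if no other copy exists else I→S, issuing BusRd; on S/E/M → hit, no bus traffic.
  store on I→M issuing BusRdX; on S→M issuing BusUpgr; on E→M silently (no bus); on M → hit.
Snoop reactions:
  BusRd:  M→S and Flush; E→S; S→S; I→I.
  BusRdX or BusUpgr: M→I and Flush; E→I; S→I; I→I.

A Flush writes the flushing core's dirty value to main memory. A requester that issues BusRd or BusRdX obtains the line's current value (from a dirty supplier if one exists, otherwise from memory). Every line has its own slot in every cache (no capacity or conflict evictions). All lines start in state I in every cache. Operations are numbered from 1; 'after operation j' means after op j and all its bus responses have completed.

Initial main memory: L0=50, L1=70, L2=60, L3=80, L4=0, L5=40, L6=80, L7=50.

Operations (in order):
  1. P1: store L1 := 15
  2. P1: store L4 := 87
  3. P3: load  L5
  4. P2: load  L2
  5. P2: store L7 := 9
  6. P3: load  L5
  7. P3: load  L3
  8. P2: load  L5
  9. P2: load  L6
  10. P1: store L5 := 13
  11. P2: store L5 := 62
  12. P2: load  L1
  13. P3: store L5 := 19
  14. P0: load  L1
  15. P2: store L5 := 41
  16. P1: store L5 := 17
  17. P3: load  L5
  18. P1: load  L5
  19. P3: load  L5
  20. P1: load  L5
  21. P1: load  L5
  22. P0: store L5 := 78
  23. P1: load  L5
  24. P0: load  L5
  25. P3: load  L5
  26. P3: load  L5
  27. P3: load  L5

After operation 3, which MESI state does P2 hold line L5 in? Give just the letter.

[1] P1: store L1 := 15 | P0:I, P1:M(15), P2:I, P3:I | bus: BusRdX
[2] P1: store L4 := 87 | P0:I, P1:M(87), P2:I, P3:I | bus: BusRdX
[3] P3: load  L5 | P0:I, P1:I, P2:I, P3:E(40) | bus: BusRd
[4] P2: load  L2 | P0:I, P1:I, P2:E(60), P3:I | bus: BusRd
[5] P2: store L7 := 9 | P0:I, P1:I, P2:M(9), P3:I | bus: BusRdX
[6] P3: load  L5 | P0:I, P1:I, P2:I, P3:E(40) | bus: none
[7] P3: load  L3 | P0:I, P1:I, P2:I, P3:E(80) | bus: BusRd
[8] P2: load  L5 | P0:I, P1:I, P2:S(40), P3:S(40) | bus: BusRd
[9] P2: load  L6 | P0:I, P1:I, P2:E(80), P3:I | bus: BusRd
[10] P1: store L5 := 13 | P0:I, P1:M(13), P2:I, P3:I | bus: BusRdX
[11] P2: store L5 := 62 | P0:I, P1:I, P2:M(62), P3:I | bus: BusRdX,Flush
[12] P2: load  L1 | P0:I, P1:S(15), P2:S(15), P3:I | bus: BusRd,Flush
[13] P3: store L5 := 19 | P0:I, P1:I, P2:I, P3:M(19) | bus: BusRdX,Flush
[14] P0: load  L1 | P0:S(15), P1:S(15), P2:S(15), P3:I | bus: BusRd
[15] P2: store L5 := 41 | P0:I, P1:I, P2:M(41), P3:I | bus: BusRdX,Flush
[16] P1: store L5 := 17 | P0:I, P1:M(17), P2:I, P3:I | bus: BusRdX,Flush
[17] P3: load  L5 | P0:I, P1:S(17), P2:I, P3:S(17) | bus: BusRd,Flush
[18] P1: load  L5 | P0:I, P1:S(17), P2:I, P3:S(17) | bus: none
[19] P3: load  L5 | P0:I, P1:S(17), P2:I, P3:S(17) | bus: none
[20] P1: load  L5 | P0:I, P1:S(17), P2:I, P3:S(17) | bus: none
[21] P1: load  L5 | P0:I, P1:S(17), P2:I, P3:S(17) | bus: none
[22] P0: store L5 := 78 | P0:M(78), P1:I, P2:I, P3:I | bus: BusRdX
[23] P1: load  L5 | P0:S(78), P1:S(78), P2:I, P3:I | bus: BusRd,Flush
[24] P0: load  L5 | P0:S(78), P1:S(78), P2:I, P3:I | bus: none
[25] P3: load  L5 | P0:S(78), P1:S(78), P2:I, P3:S(78) | bus: BusRd
[26] P3: load  L5 | P0:S(78), P1:S(78), P2:I, P3:S(78) | bus: none
[27] P3: load  L5 | P0:S(78), P1:S(78), P2:I, P3:S(78) | bus: none

state = I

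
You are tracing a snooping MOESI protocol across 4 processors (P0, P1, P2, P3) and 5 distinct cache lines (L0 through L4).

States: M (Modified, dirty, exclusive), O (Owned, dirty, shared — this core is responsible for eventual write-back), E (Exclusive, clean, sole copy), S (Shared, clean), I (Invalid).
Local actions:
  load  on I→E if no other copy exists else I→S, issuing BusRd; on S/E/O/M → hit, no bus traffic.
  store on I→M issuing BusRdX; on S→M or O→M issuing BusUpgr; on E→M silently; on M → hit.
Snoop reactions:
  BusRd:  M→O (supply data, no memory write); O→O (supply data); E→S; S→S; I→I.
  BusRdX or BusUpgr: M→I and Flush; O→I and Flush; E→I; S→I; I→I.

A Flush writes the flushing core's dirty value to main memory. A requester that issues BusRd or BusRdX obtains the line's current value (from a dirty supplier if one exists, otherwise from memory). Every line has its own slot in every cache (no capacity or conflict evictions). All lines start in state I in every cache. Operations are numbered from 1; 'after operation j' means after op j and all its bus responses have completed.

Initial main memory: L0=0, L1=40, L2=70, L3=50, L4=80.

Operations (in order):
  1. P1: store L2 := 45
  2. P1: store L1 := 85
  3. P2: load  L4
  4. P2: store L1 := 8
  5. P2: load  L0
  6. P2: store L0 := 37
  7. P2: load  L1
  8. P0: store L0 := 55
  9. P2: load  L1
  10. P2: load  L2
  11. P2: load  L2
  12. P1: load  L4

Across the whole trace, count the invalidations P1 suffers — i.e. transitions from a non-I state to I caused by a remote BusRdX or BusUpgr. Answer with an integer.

step 1: P1: store L2 := 45  ⟶  IMII  (L2)  txn=BusRdX  M[L2]=70
step 2: P1: store L1 := 85  ⟶  IMII  (L1)  txn=BusRdX  M[L1]=40
step 3: P2: load  L4  ⟶  IIEI  (L4)  txn=BusRd  M[L4]=80
step 4: P2: store L1 := 8  ⟶  IIMI  (L1)  txn=BusRdX+Flush  M[L1]=85
step 5: P2: load  L0  ⟶  IIEI  (L0)  txn=BusRd  M[L0]=0
step 6: P2: store L0 := 37  ⟶  IIMI  (L0)  txn=∅  M[L0]=0
step 7: P2: load  L1  ⟶  IIMI  (L1)  txn=∅  M[L1]=85
step 8: P0: store L0 := 55  ⟶  MIII  (L0)  txn=BusRdX+Flush  M[L0]=37
step 9: P2: load  L1  ⟶  IIMI  (L1)  txn=∅  M[L1]=85
step 10: P2: load  L2  ⟶  IOSI  (L2)  txn=BusRd  M[L2]=70
step 11: P2: load  L2  ⟶  IOSI  (L2)  txn=∅  M[L2]=70
step 12: P1: load  L4  ⟶  ISSI  (L4)  txn=BusRd  M[L4]=80

invalidations = 1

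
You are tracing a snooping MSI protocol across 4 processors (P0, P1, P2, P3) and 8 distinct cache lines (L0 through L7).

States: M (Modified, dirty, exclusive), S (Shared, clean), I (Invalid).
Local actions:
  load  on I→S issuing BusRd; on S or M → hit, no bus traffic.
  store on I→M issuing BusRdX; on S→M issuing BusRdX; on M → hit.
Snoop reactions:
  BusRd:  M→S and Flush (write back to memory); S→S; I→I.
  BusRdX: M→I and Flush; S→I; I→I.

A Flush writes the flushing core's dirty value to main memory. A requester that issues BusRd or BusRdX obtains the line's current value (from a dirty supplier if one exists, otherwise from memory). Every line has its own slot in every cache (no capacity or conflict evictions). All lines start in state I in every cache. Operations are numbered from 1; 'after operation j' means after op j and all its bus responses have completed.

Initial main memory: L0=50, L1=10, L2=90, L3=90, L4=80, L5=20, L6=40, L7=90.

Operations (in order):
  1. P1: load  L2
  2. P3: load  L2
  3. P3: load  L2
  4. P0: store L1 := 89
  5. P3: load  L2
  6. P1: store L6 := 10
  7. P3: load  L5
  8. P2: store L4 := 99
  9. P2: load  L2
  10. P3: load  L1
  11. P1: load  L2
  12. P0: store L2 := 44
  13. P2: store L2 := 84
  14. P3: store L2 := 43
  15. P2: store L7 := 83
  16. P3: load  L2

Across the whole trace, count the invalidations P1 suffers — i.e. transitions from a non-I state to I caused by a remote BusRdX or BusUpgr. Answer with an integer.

invalidations = 1

  op1 P1: load  L2 → I/S/I/I on L2; bus BusRd; mem=90
  op2 P3: load  L2 → I/S/I/S on L2; bus BusRd; mem=90
  op3 P3: load  L2 → I/S/I/S on L2; bus (none); mem=90
  op4 P0: store L1 := 89 → M/I/I/I on L1; bus BusRdX; mem=10
  op5 P3: load  L2 → I/S/I/S on L2; bus (none); mem=90
  op6 P1: store L6 := 10 → I/M/I/I on L6; bus BusRdX; mem=40
  op7 P3: load  L5 → I/I/I/S on L5; bus BusRd; mem=20
  op8 P2: store L4 := 99 → I/I/M/I on L4; bus BusRdX; mem=80
  op9 P2: load  L2 → I/S/S/S on L2; bus BusRd; mem=90
  op10 P3: load  L1 → S/I/I/S on L1; bus BusRd Flush; mem=89
  op11 P1: load  L2 → I/S/S/S on L2; bus (none); mem=90
  op12 P0: store L2 := 44 → M/I/I/I on L2; bus BusRdX; mem=90
  op13 P2: store L2 := 84 → I/I/M/I on L2; bus BusRdX Flush; mem=44
  op14 P3: store L2 := 43 → I/I/I/M on L2; bus BusRdX Flush; mem=84
  op15 P2: store L7 := 83 → I/I/M/I on L7; bus BusRdX; mem=90
  op16 P3: load  L2 → I/I/I/M on L2; bus (none); mem=84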